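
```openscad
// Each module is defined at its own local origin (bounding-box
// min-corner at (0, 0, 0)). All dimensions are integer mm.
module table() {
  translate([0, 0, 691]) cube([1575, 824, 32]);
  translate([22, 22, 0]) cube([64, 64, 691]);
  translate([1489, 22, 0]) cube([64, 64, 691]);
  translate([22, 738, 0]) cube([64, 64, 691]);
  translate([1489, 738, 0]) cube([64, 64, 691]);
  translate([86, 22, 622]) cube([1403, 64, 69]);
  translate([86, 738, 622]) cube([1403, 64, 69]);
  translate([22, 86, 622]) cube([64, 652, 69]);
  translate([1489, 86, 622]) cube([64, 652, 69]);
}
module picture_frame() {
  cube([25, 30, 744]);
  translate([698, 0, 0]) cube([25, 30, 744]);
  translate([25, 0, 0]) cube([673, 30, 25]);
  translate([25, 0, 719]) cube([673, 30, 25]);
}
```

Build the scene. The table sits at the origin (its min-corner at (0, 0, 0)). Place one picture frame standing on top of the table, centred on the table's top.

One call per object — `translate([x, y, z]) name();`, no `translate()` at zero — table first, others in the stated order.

table();
translate([426, 397, 723]) picture_frame();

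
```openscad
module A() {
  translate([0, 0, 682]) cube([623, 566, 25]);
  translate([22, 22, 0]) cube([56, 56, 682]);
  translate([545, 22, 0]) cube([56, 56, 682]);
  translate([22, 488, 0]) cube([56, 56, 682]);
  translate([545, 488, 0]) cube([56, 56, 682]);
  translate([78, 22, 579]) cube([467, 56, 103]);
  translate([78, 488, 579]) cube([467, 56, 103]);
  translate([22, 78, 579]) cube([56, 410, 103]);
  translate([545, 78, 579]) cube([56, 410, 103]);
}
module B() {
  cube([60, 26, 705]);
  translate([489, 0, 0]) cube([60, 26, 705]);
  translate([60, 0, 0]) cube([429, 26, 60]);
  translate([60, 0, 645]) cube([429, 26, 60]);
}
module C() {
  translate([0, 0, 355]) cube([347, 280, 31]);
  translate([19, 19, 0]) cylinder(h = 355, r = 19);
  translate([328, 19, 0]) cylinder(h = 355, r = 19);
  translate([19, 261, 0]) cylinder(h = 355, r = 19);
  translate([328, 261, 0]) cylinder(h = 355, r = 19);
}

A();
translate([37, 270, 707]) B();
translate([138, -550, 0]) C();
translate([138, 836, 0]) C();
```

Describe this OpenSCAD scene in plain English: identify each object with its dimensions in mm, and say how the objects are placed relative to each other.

A is a table with a 623×566 mm rectangular top, 25 mm thick, top surface at z = 707 mm, supported by four 56×56 mm square legs, each inset 22 mm from the nearest pair of top edges, running from the floor. Four apron rails, 56 mm thick and 103 mm tall, run between adjacent legs with their top edges flush with the underside of the top and their outer faces flush with the legs' outer faces.

B is a rectangular picture frame lying in the x–z plane (depth along y). The opening is 429 mm wide (x) by 585 mm tall (z), surrounded by a border 60 mm wide on all four sides. The frame is 26 mm deep and is made of two full-height vertical stiles with two horizontal rails fitted between them.

C is a four-legged stool. The seat is a 347×280×31 mm slab whose top surface is at z = 386 mm; four round legs, each 38 mm in diameter, run from the floor (z = 0) to the underside of the seat, each leg's axis is inset half a diameter from the nearest pair of seat edges (so the leg's bounding box is flush with the corner).

The picture frame is on top of the table, centred. Two stools sit around the table at the −y, +y sides.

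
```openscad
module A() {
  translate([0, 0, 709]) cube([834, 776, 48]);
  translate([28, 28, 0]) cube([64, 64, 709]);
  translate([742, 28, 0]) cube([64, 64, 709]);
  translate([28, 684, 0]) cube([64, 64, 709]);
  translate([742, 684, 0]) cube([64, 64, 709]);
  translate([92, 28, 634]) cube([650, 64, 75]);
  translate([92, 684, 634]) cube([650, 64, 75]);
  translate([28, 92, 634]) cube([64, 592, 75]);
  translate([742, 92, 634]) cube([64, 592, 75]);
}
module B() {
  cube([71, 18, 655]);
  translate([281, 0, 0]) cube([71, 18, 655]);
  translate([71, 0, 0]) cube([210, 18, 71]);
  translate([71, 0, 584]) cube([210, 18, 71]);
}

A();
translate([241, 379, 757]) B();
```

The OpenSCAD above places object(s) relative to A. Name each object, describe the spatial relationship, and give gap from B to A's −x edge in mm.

A is a table. B is a picture frame. The picture frame is on top of the table, centred. The gap from the picture frame to the table's −x edge is 241 mm.

The picture frame's min-x is at 241; the table's min-x is 0; gap = 241 mm.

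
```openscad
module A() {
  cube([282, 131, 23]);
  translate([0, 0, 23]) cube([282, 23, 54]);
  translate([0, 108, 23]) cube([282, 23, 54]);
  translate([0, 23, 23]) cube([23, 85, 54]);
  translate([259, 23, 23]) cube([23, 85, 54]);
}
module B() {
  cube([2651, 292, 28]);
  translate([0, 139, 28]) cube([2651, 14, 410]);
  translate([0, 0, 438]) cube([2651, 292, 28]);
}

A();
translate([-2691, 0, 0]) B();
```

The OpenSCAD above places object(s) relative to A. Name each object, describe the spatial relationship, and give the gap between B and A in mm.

The I-beam's nearest face is 40 mm from the open box's −x face.

A is an open box. B is an I-beam. The I-beam is on the floor beside the open box on its −x side. The gap between the I-beam and the open box is 40 mm.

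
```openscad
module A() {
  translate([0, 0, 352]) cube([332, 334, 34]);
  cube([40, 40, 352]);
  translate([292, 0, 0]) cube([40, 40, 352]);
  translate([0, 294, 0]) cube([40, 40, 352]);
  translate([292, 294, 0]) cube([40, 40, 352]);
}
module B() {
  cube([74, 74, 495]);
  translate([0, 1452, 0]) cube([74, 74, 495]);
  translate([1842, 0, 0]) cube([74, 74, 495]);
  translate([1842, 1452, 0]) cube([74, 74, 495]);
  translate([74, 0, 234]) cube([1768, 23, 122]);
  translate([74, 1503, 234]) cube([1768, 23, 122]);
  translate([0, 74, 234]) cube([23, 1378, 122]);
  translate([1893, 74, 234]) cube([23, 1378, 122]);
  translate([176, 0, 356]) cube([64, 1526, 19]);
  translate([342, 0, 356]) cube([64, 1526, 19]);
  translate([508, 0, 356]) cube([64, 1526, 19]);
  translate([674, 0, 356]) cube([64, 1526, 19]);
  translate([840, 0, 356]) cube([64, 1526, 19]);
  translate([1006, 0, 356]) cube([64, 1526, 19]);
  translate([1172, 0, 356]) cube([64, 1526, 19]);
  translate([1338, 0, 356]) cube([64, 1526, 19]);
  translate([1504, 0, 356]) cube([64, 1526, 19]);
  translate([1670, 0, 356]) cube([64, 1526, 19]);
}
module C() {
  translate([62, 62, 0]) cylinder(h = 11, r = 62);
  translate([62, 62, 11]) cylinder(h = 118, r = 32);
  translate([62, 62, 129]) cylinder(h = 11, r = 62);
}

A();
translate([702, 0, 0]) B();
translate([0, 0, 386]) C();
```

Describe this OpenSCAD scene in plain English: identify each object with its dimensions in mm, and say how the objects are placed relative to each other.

A is a four-legged stool. The seat is a 332×334×34 mm slab whose top surface is at z = 386 mm; four square legs, each 40×40 mm in cross-section, run from the floor (z = 0) to the underside of the seat, each flush with a corner of the seat.

B is a bed frame 1916 mm long (x) by 1526 mm wide (y). Four 74×74 mm corner posts, 495 mm tall, at the corners of the footprint. Four rails of 23 mm thickness and 122 mm height run between adjacent posts with their undersides at z = 234 mm, their outer faces flush with the outside of the frame (the two x-running rails run between the posts' inner faces; the two y-running rails run between the posts' inner faces). 10 slats, each 64 mm wide (x) and 19 mm thick, lie across the top of the two x-running rails, running the full 1526 mm width of the frame in y; the slats are evenly spaced along x between the inner faces of the end posts with equal gaps (rounded down to the nearest mm) at the −x end and between each pair — any rounding remainder accumulates at the +x end.

C is a spool: two coaxial disc flanges of radius 62 mm and thickness 11 mm, joined by a core cylinder of radius 32 mm and height 118 mm. The lower flange rests on z = 0 and the three cylinders share a vertical axis.

The bed frame is on the floor beside the stool on its +x side. The spool is on top of the stool.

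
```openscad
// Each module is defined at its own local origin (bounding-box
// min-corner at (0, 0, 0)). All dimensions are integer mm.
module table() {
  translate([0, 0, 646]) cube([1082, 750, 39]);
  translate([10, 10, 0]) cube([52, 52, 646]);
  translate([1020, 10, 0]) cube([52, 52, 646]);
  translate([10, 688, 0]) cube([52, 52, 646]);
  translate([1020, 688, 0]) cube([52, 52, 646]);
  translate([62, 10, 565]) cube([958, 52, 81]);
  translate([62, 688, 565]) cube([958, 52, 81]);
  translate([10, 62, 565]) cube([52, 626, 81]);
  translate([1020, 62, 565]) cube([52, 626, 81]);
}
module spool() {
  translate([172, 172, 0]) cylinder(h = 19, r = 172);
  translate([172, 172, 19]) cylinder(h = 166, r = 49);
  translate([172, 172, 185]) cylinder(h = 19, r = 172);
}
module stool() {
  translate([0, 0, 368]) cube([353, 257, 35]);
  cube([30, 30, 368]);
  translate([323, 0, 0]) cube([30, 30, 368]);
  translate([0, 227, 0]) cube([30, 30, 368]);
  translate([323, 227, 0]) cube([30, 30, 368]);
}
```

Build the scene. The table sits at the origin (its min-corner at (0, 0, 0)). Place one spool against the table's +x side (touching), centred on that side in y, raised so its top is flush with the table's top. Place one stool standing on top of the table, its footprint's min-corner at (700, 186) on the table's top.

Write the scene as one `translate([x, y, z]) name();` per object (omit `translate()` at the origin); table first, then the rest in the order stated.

table();
translate([1082, 203, 481]) spool();
translate([700, 186, 685]) stool();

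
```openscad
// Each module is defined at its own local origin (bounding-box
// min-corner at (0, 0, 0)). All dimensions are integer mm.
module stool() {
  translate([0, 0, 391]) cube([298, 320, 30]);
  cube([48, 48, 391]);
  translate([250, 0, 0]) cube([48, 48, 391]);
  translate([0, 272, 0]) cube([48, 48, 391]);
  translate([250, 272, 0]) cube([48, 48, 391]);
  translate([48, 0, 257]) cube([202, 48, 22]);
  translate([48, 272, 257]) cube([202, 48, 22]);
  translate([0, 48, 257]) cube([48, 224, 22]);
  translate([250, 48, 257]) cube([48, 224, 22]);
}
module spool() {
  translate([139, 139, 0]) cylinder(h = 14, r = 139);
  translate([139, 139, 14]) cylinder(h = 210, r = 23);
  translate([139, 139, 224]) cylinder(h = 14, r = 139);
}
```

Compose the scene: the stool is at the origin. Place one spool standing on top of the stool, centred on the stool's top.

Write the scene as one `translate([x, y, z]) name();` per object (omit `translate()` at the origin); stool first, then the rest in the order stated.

stool();
translate([10, 21, 421]) spool();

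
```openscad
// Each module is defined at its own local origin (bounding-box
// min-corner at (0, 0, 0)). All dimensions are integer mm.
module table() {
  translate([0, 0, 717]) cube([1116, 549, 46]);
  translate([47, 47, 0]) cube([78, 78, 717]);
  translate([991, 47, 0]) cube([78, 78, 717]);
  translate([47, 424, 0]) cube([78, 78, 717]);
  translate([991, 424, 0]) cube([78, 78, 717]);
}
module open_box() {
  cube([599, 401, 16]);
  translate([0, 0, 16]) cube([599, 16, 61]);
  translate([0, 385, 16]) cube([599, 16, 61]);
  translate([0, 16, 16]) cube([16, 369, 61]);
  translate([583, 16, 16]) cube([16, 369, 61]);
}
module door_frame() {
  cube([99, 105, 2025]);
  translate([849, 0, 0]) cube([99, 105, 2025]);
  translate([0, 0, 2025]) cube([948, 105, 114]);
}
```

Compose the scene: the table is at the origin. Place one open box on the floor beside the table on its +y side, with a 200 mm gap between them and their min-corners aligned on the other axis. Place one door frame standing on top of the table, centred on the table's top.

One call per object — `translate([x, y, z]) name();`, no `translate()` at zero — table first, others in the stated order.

table();
translate([0, 749, 0]) open_box();
translate([84, 222, 763]) door_frame();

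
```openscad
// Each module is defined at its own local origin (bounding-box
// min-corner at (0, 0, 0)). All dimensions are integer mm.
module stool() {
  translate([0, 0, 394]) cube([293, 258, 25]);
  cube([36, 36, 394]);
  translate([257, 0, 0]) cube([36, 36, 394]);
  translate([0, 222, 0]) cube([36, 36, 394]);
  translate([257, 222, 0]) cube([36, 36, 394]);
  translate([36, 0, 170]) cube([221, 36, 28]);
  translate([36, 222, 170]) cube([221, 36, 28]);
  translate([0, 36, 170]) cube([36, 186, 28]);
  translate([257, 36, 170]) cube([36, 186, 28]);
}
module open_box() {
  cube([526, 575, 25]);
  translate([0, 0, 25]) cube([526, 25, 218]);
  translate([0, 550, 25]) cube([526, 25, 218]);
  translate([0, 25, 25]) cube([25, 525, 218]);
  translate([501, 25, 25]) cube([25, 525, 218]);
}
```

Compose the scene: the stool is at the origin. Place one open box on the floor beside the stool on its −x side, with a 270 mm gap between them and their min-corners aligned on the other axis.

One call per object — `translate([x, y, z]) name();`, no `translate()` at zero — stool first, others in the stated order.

stool();
translate([-796, 0, 0]) open_box();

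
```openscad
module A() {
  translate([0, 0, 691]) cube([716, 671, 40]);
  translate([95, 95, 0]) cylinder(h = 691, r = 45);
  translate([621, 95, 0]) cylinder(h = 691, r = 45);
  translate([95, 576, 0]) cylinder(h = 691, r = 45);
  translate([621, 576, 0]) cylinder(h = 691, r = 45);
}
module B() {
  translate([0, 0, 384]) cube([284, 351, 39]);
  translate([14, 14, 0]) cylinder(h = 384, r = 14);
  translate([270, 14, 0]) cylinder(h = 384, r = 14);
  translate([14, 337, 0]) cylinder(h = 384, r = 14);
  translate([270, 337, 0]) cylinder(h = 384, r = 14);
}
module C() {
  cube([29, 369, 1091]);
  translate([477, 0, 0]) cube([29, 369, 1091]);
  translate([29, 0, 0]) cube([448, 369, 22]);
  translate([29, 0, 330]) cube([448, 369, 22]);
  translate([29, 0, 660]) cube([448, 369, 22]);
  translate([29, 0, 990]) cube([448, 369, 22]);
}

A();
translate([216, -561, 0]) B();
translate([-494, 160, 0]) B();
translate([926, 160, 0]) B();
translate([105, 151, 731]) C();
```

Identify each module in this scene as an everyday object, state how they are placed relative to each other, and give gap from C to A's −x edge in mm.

A is a table. B is a stool. C is a bookshelf. Three stools sit around the table at the −y, −x, +x sides. The bookshelf is on top of the table, centred. The gap from the bookshelf to the table's −x edge is 105 mm.

The bookshelf's min-x is at 105; the table's min-x is 0; gap = 105 mm.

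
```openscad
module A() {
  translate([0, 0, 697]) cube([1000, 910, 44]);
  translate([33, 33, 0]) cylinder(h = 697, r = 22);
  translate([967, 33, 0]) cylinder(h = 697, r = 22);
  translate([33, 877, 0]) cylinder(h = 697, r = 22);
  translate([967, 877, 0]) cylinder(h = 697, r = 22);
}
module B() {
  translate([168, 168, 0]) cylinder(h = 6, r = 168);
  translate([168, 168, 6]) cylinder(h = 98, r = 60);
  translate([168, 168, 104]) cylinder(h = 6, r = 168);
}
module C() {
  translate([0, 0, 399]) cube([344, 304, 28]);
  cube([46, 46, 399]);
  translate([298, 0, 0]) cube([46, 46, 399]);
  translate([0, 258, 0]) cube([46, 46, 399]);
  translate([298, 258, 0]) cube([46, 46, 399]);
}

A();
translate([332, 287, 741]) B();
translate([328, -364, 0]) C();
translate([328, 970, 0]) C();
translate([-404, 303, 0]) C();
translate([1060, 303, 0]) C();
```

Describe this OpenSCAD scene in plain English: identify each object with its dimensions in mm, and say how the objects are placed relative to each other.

A is a rectangular dining table. The top is 1000×910×44 mm with its upper surface at z = 741 mm. It stands on four round legs of 44 mm diameter, each leg's bounding box inset 11 mm from the nearest pair of top edges, running from the floor to the underside of the top.

B is a spool: two coaxial disc flanges of radius 168 mm and thickness 6 mm, joined by a core cylinder of radius 60 mm and height 98 mm. The lower flange rests on z = 0 and the three cylinders share a vertical axis.

C is a simple wooden stool: a rectangular seat 344 mm (x) by 304 mm (y), 28 mm thick, top face at z = 427 mm, on four square legs, each 46×46 mm in cross-section. The legs rest on z = 0, each flush with a corner of the seat.

The spool is on top of the table, centred. Four stools sit around the table at the −y, +y, −x, +x sides.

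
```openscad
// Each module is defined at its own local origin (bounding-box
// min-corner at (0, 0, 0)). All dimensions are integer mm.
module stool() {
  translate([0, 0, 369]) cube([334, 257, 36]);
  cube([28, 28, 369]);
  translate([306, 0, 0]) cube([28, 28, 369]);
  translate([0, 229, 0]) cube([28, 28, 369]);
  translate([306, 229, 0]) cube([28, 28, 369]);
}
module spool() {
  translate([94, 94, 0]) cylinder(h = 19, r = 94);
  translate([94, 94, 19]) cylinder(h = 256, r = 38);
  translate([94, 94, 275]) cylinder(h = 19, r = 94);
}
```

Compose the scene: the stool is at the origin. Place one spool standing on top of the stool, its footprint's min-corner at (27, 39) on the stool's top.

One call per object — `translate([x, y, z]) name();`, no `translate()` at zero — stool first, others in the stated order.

stool();
translate([27, 39, 405]) spool();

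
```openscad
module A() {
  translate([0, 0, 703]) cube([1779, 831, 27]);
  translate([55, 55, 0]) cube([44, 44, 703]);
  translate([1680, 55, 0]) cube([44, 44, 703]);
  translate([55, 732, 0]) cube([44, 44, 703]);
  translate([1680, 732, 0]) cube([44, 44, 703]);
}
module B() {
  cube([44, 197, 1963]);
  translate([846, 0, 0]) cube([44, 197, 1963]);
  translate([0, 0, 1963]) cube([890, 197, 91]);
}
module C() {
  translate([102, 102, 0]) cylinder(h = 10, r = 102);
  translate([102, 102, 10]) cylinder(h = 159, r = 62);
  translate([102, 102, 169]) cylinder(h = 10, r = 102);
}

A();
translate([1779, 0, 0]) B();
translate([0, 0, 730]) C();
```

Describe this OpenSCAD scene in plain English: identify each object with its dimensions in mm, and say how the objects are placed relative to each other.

A is a rectangular dining table. The top is 1779×831×27 mm with its upper surface at z = 730 mm. It stands on four 44×44 mm square legs, each inset 55 mm from the nearest pair of top edges, running from the floor to the underside of the top.

B is a door frame. The clear opening is 802 mm wide and 1963 mm high. Two 44 mm wide jambs, 197 mm deep, stand either side of the opening from the floor to the top of the opening. A 91 mm thick head sits across the top of both jambs, spanning the full outside width of the frame.

C is a spool: two coaxial disc flanges of radius 102 mm and thickness 10 mm, joined by a core cylinder of radius 62 mm and height 159 mm. The lower flange rests on z = 0 and the three cylinders share a vertical axis.

The door frame is against the table's +x side, with their −y faces flush. The spool is on top of the table.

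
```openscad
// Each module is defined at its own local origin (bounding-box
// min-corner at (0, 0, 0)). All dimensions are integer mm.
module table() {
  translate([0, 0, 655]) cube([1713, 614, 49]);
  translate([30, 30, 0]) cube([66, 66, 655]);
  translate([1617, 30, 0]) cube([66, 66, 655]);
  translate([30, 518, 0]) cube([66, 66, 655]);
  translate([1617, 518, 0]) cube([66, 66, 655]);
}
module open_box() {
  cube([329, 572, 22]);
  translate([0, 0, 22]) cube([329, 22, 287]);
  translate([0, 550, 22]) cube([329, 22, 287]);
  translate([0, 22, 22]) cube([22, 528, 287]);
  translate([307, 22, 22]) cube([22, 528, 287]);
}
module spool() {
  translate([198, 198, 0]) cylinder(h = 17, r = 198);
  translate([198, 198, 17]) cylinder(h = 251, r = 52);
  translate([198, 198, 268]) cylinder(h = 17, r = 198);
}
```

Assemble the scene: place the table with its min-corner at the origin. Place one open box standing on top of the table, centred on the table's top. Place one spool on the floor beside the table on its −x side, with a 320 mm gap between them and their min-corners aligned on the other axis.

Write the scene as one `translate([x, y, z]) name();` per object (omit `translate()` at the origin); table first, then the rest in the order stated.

table();
translate([692, 21, 704]) open_box();
translate([-716, 0, 0]) spool();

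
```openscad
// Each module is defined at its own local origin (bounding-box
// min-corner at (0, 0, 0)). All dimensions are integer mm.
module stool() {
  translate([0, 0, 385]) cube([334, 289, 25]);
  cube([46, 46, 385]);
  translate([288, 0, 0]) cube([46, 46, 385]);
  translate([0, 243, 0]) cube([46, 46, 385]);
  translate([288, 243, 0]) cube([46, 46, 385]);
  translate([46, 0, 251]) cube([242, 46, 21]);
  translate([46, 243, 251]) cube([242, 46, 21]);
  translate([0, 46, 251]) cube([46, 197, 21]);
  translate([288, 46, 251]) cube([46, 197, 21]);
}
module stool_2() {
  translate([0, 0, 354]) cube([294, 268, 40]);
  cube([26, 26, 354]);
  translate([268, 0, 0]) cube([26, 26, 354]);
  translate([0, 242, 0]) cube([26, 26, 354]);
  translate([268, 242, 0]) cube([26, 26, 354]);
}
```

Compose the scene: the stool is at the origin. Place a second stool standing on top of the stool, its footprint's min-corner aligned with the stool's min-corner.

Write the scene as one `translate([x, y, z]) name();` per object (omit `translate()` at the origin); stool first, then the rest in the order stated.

stool();
translate([0, 0, 410]) stool_2();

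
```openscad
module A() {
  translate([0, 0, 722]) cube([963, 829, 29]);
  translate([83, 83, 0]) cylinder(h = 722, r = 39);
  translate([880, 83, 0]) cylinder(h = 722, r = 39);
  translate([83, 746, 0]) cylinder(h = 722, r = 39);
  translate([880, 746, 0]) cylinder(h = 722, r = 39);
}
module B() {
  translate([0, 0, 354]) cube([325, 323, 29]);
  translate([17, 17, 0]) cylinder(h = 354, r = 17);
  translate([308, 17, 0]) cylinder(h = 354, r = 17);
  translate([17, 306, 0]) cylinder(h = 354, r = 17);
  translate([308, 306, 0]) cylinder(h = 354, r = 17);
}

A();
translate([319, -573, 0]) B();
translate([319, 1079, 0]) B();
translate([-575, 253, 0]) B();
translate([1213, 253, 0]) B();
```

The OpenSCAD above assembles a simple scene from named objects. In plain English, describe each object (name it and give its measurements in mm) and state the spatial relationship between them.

A is a rectangular dining table. The top is 963×829×29 mm with its upper surface at z = 751 mm. It stands on four round legs of 78 mm diameter, each leg's bounding box inset 44 mm from the nearest pair of top edges, running from the floor to the underside of the top.

B is a simple wooden stool: a rectangular seat 325 mm (x) by 323 mm (y), 29 mm thick, top face at z = 383 mm, on four round legs, each 34 mm in diameter. The legs rest on z = 0, each leg's axis is inset half a diameter from the nearest pair of seat edges (so the leg's bounding box is flush with the corner).

Four stools sit around the table at the −y, +y, −x, +x sides.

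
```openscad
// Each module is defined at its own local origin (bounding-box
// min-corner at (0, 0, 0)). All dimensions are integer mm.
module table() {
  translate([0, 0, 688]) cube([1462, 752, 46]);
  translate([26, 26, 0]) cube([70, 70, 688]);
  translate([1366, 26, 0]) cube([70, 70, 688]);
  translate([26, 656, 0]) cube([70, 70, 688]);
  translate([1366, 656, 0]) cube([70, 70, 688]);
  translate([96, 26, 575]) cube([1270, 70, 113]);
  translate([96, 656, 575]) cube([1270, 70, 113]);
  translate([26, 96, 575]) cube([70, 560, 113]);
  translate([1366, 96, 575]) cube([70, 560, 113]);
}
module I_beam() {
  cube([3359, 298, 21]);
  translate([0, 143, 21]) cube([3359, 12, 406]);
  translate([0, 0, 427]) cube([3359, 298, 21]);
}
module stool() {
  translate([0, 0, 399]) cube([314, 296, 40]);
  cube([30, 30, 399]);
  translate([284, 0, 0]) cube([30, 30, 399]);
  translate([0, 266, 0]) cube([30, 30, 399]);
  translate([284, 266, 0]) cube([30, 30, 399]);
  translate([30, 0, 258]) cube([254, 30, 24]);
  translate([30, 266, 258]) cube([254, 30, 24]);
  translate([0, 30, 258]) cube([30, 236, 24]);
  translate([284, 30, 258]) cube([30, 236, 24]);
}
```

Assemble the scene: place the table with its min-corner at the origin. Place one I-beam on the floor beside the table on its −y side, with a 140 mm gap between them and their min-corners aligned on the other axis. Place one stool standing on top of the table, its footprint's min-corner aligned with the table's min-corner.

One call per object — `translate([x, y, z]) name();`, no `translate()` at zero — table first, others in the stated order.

table();
translate([0, -438, 0]) I_beam();
translate([0, 0, 734]) stool();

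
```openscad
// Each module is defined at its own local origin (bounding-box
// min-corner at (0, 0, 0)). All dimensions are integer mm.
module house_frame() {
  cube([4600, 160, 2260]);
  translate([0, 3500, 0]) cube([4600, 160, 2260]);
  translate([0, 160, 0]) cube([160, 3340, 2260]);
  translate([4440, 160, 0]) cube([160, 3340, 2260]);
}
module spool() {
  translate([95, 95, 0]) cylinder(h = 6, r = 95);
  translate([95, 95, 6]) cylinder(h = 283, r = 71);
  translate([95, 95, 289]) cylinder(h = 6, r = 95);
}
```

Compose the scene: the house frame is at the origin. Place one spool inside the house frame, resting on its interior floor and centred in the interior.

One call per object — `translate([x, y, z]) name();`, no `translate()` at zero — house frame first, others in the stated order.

house_frame();
translate([2205, 1735, 0]) spool();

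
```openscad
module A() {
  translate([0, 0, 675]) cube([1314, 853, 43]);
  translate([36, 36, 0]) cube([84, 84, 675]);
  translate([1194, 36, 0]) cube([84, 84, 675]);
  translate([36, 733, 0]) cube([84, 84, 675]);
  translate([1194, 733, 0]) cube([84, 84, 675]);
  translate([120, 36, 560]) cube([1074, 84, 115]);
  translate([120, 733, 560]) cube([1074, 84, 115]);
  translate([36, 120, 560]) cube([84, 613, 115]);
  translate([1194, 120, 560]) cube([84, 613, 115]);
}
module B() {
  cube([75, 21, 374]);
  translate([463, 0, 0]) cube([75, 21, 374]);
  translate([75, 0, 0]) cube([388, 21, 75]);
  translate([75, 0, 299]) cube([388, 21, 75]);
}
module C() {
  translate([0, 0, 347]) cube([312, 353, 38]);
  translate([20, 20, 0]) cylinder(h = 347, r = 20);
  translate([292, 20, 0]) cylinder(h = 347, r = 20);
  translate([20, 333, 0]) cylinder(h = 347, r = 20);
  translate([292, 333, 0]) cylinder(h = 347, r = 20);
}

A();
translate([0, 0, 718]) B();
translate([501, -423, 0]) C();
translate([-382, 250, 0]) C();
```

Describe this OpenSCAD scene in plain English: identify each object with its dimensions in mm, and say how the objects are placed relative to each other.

A is a rectangular dining table. The top is 1314×853×43 mm with its upper surface at z = 718 mm. It stands on four 84×84 mm square legs, each inset 36 mm from the nearest pair of top edges, running from the floor to the underside of the top. Four apron rails, 84 mm thick and 115 mm tall, run between adjacent legs with their top edges flush with the underside of the top and their outer faces flush with the legs' outer faces.

B is a picture frame with a 388×224 mm rectangular opening (x by z) and a uniform 75 mm border on every side. Frame depth is 21 mm along y. It is built from two vertical stiles running the full outside height and two horizontal rails spanning the gap between the stiles.

C is a four-legged stool. The seat is 312×353 mm, 38 mm thick, top at z = 385 mm. It stands on four round legs, each 40 mm in diameter, from z = 0 to the seat underside, each leg's axis is inset half a diameter from the nearest pair of seat edges (so the leg's bounding box is flush with the corner).

The picture frame is on top of the table. Two stools sit around the table at the −y, −x sides.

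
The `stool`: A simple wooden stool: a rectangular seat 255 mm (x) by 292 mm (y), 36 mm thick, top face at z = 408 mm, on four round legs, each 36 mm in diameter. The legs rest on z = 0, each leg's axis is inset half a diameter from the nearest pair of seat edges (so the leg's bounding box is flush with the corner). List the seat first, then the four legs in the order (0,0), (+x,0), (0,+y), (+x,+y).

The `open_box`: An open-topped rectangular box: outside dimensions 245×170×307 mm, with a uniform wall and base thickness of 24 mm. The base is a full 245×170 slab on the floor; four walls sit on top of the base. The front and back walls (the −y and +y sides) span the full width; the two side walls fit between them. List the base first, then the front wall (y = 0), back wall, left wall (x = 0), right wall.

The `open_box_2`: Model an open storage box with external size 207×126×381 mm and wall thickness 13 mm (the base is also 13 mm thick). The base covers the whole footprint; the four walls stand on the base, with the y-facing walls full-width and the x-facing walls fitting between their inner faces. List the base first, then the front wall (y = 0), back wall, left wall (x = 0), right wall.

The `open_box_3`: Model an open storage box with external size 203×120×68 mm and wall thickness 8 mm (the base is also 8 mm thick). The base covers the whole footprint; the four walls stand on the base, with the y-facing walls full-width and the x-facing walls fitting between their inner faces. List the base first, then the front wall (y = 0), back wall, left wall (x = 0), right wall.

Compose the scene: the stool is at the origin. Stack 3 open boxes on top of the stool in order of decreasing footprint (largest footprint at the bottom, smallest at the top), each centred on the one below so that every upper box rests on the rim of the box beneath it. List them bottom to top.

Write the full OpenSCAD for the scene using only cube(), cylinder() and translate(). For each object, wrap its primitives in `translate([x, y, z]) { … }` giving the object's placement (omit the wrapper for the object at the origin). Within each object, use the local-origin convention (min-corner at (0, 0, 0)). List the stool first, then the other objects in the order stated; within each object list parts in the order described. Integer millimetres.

translate([0, 0, 372]) cube([255, 292, 36]);
translate([18, 18, 0]) cylinder(h = 372, r = 18);
translate([237, 18, 0]) cylinder(h = 372, r = 18);
translate([18, 274, 0]) cylinder(h = 372, r = 18);
translate([237, 274, 0]) cylinder(h = 372, r = 18);
translate([5, 61, 408]) {
  cube([245, 170, 24]);
  translate([0, 0, 24]) cube([245, 24, 283]);
  translate([0, 146, 24]) cube([245, 24, 283]);
  translate([0, 24, 24]) cube([24, 122, 283]);
  translate([221, 24, 24]) cube([24, 122, 283]);
}
translate([24, 83, 715]) {
  cube([207, 126, 13]);
  translate([0, 0, 13]) cube([207, 13, 368]);
  translate([0, 113, 13]) cube([207, 13, 368]);
  translate([0, 13, 13]) cube([13, 100, 368]);
  translate([194, 13, 13]) cube([13, 100, 368]);
}
translate([26, 86, 1096]) {
  cube([203, 120, 8]);
  translate([0, 0, 8]) cube([203, 8, 60]);
  translate([0, 112, 8]) cube([203, 8, 60]);
  translate([0, 8, 8]) cube([8, 104, 60]);
  translate([195, 8, 8]) cube([8, 104, 60]);
}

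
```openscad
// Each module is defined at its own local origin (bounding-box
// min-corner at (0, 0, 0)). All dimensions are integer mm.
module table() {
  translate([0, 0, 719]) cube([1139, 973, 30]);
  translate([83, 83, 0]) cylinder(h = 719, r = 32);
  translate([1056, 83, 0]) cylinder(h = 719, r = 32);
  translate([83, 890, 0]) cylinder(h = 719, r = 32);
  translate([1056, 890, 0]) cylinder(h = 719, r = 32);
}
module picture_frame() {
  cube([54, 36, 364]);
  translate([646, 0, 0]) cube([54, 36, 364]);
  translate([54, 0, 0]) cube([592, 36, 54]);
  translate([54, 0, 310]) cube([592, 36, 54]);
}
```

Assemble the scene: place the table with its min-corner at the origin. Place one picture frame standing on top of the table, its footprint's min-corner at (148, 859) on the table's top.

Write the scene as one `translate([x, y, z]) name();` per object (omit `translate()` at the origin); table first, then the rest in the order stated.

table();
translate([148, 859, 749]) picture_frame();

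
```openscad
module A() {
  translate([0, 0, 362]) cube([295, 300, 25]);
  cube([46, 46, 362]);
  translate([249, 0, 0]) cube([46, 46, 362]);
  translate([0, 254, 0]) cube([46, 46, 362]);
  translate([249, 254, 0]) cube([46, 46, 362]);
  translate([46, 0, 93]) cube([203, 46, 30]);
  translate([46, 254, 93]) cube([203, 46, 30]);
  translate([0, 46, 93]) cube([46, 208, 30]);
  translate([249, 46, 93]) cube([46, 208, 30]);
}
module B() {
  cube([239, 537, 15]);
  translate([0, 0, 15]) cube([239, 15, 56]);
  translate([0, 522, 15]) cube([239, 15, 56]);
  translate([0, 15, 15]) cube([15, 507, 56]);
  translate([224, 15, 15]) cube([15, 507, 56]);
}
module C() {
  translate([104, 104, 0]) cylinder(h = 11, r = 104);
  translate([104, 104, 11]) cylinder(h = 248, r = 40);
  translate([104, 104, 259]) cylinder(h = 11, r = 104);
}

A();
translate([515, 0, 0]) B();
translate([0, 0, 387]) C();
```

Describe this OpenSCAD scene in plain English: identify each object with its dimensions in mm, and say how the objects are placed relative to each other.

A is a four-legged stool. The seat is 295×300 mm, 25 mm thick, top at z = 387 mm. It stands on four square legs, each 46×46 mm in cross-section, from z = 0 to the seat underside, each flush with a corner of the seat. Four stretchers, 46 mm wide and 30 mm tall, connect adjacent legs with their undersides at z = 93 mm, each running between the inner faces of the legs it joins and aligned with the legs' outer faces on the other axis.

B is an open-topped rectangular box: outside dimensions 239×537×71 mm, with a uniform wall and base thickness of 15 mm. The base is a full 239×537 slab on the floor; four walls sit on top of the base. The front and back walls (the −y and +y sides) span the full width; the two side walls fit between them.

C is a spool: two coaxial disc flanges of radius 104 mm and thickness 11 mm, joined by a core cylinder of radius 40 mm and height 248 mm. The lower flange rests on z = 0 and the three cylinders share a vertical axis.

The open box is on the floor beside the stool on its +x side. The spool is on top of the stool.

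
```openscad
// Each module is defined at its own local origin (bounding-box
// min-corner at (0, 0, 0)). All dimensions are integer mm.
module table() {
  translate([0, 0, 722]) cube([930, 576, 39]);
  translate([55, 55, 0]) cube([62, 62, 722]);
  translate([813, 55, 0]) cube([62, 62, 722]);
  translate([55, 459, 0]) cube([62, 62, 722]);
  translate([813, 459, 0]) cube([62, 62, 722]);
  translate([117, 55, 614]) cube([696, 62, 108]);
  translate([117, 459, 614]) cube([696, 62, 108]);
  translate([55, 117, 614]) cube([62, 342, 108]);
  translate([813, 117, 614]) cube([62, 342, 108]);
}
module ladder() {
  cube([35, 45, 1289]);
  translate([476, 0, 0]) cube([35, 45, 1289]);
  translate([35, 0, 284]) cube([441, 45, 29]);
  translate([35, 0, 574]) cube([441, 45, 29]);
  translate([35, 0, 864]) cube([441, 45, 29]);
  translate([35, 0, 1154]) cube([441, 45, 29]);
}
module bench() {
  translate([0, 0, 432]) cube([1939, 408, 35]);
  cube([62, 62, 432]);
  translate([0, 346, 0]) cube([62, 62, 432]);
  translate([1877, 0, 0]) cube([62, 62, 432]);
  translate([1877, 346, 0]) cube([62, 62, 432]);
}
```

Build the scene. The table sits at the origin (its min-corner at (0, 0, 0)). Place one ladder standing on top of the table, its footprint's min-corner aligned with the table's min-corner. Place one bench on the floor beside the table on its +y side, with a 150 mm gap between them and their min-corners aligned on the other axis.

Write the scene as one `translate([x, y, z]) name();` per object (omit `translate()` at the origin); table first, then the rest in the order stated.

table();
translate([0, 0, 761]) ladder();
translate([0, 726, 0]) bench();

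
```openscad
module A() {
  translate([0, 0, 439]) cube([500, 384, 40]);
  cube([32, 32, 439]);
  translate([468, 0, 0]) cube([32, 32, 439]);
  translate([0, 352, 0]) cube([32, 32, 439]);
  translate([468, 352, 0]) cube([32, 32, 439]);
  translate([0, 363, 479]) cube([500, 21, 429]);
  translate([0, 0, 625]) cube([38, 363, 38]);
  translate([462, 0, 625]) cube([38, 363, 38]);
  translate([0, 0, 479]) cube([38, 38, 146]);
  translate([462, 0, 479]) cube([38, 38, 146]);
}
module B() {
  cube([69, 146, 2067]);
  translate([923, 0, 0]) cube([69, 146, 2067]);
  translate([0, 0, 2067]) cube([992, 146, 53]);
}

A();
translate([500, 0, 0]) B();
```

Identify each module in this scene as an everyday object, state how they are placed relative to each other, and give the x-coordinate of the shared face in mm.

A is a chair. B is a door frame. The door frame is against the chair's +x side, with their −y faces flush. The x-coordinate of the shared face is 500 mm.

The chair's +x face and the door frame's −x face are both at x = 500 mm.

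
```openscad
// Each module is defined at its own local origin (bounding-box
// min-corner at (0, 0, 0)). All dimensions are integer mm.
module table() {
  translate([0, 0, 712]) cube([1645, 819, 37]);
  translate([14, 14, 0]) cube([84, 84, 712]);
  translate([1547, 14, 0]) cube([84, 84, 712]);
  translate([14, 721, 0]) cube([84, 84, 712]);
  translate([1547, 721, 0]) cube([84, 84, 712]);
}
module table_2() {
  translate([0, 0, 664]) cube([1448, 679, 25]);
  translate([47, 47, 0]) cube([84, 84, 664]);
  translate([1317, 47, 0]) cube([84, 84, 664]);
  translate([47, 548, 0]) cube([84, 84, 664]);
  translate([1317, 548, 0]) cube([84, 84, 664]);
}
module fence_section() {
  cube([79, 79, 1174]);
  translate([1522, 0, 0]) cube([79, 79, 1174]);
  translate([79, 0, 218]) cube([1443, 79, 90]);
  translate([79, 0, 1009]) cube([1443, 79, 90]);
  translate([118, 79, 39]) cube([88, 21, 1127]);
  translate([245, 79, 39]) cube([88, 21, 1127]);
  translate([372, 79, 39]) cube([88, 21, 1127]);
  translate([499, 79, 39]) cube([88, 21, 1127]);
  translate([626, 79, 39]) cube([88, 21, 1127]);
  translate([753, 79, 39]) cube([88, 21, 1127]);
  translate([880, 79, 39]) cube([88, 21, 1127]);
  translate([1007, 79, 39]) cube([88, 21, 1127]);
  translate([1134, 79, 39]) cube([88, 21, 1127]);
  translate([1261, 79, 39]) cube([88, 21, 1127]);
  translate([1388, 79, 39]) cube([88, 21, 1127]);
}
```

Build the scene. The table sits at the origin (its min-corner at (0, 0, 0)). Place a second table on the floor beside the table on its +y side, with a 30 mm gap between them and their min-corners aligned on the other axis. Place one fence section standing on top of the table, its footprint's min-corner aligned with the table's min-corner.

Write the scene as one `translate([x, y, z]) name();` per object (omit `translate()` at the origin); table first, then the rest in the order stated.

table();
translate([0, 849, 0]) table_2();
translate([0, 0, 749]) fence_section();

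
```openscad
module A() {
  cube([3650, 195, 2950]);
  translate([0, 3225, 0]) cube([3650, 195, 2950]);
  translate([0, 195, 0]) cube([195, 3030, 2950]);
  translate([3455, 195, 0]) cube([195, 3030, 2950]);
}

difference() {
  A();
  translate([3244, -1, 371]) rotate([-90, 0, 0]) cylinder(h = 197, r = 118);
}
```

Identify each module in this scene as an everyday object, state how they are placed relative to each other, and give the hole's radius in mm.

A is a house frame. The house frame has a circular hole through its front wall. The hole's radius is 118 mm.

The subtracted cylinder has r = 118 mm.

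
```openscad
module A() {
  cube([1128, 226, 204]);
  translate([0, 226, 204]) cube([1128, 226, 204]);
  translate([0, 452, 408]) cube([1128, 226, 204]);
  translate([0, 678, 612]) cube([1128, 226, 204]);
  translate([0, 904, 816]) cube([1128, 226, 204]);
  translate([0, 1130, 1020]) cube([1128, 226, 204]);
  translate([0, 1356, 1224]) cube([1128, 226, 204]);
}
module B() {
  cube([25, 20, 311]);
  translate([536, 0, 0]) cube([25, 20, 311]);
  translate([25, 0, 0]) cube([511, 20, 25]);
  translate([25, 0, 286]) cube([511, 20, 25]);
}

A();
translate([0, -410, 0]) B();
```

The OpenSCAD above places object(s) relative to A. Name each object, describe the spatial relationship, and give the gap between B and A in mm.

The picture frame's nearest face is 390 mm from the staircase's −y face.

A is a staircase. B is a picture frame. The picture frame is on the floor beside the staircase on its −y side. The gap between the picture frame and the staircase is 390 mm.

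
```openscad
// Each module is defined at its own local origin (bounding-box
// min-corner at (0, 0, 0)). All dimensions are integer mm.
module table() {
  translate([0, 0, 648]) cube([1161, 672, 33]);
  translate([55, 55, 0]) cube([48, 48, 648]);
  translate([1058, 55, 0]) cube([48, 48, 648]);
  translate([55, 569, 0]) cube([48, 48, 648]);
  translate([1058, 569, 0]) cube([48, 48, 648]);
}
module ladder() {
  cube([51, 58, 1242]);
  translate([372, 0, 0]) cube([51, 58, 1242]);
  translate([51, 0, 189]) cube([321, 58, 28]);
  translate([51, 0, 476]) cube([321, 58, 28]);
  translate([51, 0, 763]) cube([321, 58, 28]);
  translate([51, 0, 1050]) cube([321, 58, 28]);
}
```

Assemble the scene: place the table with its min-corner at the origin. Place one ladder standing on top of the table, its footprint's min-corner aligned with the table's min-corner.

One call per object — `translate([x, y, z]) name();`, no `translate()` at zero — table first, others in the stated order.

table();
translate([0, 0, 681]) ladder();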